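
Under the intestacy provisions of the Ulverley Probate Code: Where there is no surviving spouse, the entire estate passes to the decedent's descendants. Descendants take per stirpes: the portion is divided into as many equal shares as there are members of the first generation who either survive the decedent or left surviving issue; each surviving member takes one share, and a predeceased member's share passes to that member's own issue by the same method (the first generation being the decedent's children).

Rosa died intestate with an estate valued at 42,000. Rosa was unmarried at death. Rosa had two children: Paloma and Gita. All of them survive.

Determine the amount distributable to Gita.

The entire 42,000 passes to the descendants.
That amount (42,000) is divided into 2 shares of 21,000: Paloma and Gita each take 21,000.

Gita receives 21,000.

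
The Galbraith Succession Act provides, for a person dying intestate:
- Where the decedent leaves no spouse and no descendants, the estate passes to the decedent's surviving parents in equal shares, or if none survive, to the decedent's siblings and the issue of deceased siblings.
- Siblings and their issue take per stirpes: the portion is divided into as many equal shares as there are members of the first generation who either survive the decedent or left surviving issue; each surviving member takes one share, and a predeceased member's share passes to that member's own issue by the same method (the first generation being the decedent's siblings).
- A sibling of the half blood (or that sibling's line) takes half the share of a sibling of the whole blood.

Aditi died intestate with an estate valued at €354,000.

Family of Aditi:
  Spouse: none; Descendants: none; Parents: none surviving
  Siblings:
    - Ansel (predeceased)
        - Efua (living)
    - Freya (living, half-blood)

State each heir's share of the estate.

The entire €354,000 passes to the siblings and their issue.
Counting each half-blood sibling's line as half a unit, there are 3/2 units in €354,000, so one unit is €236,000. Whole-blood lines (Ansel) take €236,000 each; half-blood lines (Freya) take €118,000 each.
Ansel's share (€236,000) passes entirely to Efua.

Efua: €236,000; Freya: €118,000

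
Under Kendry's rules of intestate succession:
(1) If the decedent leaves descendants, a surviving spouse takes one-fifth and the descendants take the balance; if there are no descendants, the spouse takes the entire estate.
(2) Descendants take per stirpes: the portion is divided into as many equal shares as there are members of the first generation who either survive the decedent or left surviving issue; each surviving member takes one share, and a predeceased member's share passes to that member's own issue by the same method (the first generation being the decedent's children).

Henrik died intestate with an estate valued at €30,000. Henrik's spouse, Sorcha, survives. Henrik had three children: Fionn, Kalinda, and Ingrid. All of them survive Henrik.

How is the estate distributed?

Sorcha: €6,000; Fionn: €8,000; Kalinda: €8,000; Ingrid: €8,000

Sorcha takes one-fifth of €30,000 = €6,000. The remaining €24,000 passes to the descendants.
The descendants' portion (€24,000) is divided into 3 shares of €8,000: Fionn, Kalinda, and Ingrid each take €8,000.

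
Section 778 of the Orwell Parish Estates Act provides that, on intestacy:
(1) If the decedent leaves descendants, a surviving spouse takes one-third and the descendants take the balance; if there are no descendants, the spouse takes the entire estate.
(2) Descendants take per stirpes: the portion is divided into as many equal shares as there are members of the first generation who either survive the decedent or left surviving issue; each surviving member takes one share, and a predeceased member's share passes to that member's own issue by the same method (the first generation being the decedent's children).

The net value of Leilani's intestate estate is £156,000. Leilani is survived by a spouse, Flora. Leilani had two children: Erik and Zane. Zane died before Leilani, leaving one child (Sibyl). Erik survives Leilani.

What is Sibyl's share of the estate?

Flora takes one-third of £156,000 = £52,000. The remaining £104,000 passes to the descendants.
The descendants' portion (£104,000) is divided into 2 shares of £52,000: Erik takes £52,000; Zane's £52,000 share passes to Zane's issue.
Zane's share (£52,000) passes entirely to Sibyl.

Sibyl receives £52,000.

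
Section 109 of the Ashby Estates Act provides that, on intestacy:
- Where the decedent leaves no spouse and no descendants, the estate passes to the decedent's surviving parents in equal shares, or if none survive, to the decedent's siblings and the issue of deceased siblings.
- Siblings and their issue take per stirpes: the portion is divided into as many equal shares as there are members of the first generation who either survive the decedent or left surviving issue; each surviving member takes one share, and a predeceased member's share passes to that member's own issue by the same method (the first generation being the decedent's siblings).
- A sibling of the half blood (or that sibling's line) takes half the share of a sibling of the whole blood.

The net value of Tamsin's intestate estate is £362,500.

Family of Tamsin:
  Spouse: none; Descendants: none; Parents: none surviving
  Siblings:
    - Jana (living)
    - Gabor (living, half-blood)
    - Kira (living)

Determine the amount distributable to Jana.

Jana receives £145,000.

The entire £362,500 passes to the siblings and their issue.
Counting each half-blood sibling's line as half a unit, there are 5/2 units in £362,500, so one unit is £145,000. Whole-blood lines (Jana and Kira) take £145,000 each; half-blood lines (Gabor) take £72,500 each.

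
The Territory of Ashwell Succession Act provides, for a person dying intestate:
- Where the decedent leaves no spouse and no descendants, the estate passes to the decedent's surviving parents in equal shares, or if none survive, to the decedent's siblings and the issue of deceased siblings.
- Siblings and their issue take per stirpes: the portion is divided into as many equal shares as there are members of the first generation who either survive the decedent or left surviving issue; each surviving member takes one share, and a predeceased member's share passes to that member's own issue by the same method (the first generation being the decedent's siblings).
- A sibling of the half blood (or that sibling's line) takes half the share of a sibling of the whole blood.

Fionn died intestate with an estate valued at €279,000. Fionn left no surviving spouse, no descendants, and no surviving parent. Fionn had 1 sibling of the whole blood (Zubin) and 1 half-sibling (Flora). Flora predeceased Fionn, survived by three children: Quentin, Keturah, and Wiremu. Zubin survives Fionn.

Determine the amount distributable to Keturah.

Keturah receives €31,000.

The entire €279,000 passes to the siblings and their issue.
Counting each half-blood sibling's line as half a unit, there are 3/2 units in €279,000, so one unit is €186,000. Whole-blood lines (Zubin) take €186,000 each; half-blood lines (Flora) take €93,000 each.
Flora's share (€93,000) is divided into 3 shares of €31,000: Quentin, Keturah, and Wiremu each take €31,000.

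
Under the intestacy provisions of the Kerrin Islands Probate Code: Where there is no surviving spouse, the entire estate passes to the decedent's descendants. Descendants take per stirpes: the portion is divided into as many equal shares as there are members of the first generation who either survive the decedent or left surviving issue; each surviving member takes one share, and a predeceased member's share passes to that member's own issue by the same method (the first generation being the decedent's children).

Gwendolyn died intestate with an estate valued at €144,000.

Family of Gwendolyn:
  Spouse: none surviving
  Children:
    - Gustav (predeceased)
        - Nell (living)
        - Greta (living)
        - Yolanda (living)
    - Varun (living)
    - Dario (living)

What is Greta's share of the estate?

Greta receives €16,000.

The entire €144,000 passes to the descendants.
That amount (€144,000) is divided into 3 shares of €48,000: Varun and Dario each take €48,000; Gustav's €48,000 share passes to Gustav's issue.
Gustav's share (€48,000) is divided into 3 shares of €16,000: Nell, Greta, and Yolanda each take €16,000.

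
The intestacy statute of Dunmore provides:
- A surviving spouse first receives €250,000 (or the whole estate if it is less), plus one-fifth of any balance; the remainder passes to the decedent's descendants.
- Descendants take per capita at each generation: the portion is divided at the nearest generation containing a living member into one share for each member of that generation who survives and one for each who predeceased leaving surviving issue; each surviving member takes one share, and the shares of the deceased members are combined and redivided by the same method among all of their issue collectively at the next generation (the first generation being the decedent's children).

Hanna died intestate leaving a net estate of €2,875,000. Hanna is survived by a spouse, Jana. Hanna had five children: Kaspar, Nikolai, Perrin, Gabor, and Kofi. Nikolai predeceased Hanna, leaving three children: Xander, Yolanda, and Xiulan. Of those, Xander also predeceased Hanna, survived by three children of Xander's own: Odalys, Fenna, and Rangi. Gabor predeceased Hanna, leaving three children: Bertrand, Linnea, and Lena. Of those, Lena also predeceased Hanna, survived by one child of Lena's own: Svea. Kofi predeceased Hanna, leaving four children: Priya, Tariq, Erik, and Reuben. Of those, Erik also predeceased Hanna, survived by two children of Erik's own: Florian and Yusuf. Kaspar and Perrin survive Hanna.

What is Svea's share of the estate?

Jana first takes €250,000, leaving a balance of €2,625,000. Jana then takes one-fifth of the balance (€525,000), for a total of €775,000. The remaining €2,100,000 passes to the descendants.
The descendants' portion (€2,100,000) is divided at the children's generation into 5 shares of €420,000. Kaspar and Perrin each take €420,000. The 3 shares of the deceased (Nikolai, Gabor, and Kofi) are combined into a pool of €1,260,000.
That pool (€1,260,000) is divided at the grandchildren's generation into 10 shares of €126,000. Yolanda, Xiulan, Bertrand, Linnea, Priya, Tariq, and Reuben each take €126,000. The 3 shares of the deceased (Xander, Lena, and Erik) are combined into a pool of €378,000.
That pool (€378,000) is divided at the great-grandchildren's generation equally among Odalys, Fenna, Rangi, Svea, Florian, and Yusuf: €63,000 each.

Svea receives €63,000.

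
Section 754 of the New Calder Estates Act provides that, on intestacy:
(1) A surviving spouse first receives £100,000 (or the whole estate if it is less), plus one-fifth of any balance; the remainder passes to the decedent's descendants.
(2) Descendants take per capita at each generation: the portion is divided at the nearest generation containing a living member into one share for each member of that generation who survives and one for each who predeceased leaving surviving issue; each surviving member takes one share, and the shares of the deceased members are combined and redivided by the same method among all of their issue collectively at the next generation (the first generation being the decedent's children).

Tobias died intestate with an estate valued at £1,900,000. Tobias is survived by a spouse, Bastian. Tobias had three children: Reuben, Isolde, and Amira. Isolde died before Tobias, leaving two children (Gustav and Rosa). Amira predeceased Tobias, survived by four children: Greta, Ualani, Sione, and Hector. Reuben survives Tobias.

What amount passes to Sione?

Sione receives £160,000.

Bastian first takes £100,000, leaving a balance of £1,800,000. Bastian then takes one-fifth of the balance (£360,000), for a total of £460,000. The remaining £1,440,000 passes to the descendants.
The descendants' portion (£1,440,000) is divided at the children's generation into 3 shares of £480,000. Reuben takes £480,000. The 2 shares of the deceased (Isolde and Amira) are combined into a pool of £960,000.
That pool (£960,000) is divided at the grandchildren's generation equally among Gustav, Rosa, Greta, Ualani, Sione, and Hector: £160,000 each.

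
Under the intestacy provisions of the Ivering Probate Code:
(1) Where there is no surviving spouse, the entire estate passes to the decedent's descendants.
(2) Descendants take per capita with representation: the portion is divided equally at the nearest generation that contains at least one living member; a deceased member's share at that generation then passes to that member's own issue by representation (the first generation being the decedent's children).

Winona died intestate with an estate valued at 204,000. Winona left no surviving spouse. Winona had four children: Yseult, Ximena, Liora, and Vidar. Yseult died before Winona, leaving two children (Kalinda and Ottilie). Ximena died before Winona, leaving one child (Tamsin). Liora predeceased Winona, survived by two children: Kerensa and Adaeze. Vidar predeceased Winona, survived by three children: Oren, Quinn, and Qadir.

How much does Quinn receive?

Quinn receives 25,500.

The entire 204,000 passes to the descendants.
No child survives, so the initial division is made at the grandchildren's generation.
That amount (204,000) is divided into 8 shares of 25,500: Kalinda, Ottilie, Tamsin, Kerensa, Adaeze, Oren, Quinn, and Qadir each take 25,500.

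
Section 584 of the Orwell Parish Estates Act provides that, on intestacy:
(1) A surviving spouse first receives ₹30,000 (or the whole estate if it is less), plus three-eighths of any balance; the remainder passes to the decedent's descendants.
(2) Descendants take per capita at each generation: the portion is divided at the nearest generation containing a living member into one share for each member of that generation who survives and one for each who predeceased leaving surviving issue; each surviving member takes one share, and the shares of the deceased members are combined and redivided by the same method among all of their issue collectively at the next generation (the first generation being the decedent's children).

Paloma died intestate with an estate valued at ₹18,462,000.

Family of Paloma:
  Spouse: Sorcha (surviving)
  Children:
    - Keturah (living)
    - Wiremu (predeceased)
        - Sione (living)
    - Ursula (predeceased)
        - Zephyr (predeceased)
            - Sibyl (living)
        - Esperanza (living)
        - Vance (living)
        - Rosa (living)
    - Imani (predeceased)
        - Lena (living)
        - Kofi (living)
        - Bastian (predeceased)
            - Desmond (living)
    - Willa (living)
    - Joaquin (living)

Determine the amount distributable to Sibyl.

Sibyl receives ₹720,000.

Sorcha first takes ₹30,000, leaving a balance of ₹18,432,000. Sorcha then takes three-eighths of the balance (₹6,912,000), for a total of ₹6,942,000. The remaining ₹11,520,000 passes to the descendants.
The descendants' portion (₹11,520,000) is divided at the children's generation into 6 shares of ₹1,920,000. Keturah, Willa, and Joaquin each take ₹1,920,000. The 3 shares of the deceased (Wiremu, Ursula, and Imani) are combined into a pool of ₹5,760,000.
That pool (₹5,760,000) is divided at the grandchildren's generation into 8 shares of ₹720,000. Sione, Esperanza, Vance, Rosa, Lena, and Kofi each take ₹720,000. The 2 shares of the deceased (Zephyr and Bastian) are combined into a pool of ₹1,440,000.
That pool (₹1,440,000) is divided at the great-grandchildren's generation equally among Sibyl and Desmond: ₹720,000 each.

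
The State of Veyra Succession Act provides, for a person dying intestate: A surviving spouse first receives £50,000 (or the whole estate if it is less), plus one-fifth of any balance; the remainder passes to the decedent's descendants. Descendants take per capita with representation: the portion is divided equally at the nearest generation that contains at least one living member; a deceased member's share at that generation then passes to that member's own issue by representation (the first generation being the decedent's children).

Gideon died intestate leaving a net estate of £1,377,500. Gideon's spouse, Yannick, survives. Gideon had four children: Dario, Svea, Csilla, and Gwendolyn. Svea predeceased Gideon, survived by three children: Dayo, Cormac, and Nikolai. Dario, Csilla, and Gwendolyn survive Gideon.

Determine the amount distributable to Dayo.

Dayo receives £88,500.

Yannick first takes £50,000, leaving a balance of £1,327,500. Yannick then takes one-fifth of the balance (£265,500), for a total of £315,500. The remaining £1,062,000 passes to the descendants.
The descendants' portion (£1,062,000) is divided into 4 shares of £265,500: Dario, Csilla, and Gwendolyn each take £265,500; Svea's £265,500 share passes to Svea's issue.
Svea's share (£265,500) is divided into 3 shares of £88,500: Dayo, Cormac, and Nikolai each take £88,500.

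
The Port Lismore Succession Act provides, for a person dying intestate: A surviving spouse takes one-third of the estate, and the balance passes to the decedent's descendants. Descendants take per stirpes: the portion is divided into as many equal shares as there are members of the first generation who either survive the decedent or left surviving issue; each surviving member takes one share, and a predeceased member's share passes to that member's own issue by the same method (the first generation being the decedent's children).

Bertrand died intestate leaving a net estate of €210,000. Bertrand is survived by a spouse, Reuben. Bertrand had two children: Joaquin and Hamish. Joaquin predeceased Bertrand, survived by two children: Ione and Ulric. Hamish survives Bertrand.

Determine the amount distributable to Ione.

Reuben takes one-third of €210,000 = €70,000. The remaining €140,000 passes to the descendants.
The descendants' portion (€140,000) is divided into 2 shares of €70,000: Hamish takes €70,000; Joaquin's €70,000 share passes to Joaquin's issue.
Joaquin's share (€70,000) is divided into 2 shares of €35,000: Ione and Ulric each take €35,000.

Ione receives €35,000.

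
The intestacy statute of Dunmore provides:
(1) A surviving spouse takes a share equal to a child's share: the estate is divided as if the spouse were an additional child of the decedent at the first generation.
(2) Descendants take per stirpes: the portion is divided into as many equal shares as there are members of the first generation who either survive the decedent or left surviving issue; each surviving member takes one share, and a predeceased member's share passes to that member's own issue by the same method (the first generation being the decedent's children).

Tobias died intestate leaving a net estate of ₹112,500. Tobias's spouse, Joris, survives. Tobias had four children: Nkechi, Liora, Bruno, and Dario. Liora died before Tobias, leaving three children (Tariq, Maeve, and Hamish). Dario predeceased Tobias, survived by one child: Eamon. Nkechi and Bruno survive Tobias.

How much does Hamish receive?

The spouse counts as an additional share at the children's level, so there are 5 primary shares of ₹22,500. Joris takes one such share (₹22,500).
The children's combined portion (₹90,000) is divided into 4 shares of ₹22,500: Nkechi and Bruno each take ₹22,500; Liora's ₹22,500 share passes to Liora's issue; Dario's ₹22,500 share passes to Dario's issue.
Liora's share (₹22,500) is divided into 3 shares of ₹7,500: Tariq, Maeve, and Hamish each take ₹7,500.
Dario's share (₹22,500) passes entirely to Eamon.

Hamish receives ₹7,500.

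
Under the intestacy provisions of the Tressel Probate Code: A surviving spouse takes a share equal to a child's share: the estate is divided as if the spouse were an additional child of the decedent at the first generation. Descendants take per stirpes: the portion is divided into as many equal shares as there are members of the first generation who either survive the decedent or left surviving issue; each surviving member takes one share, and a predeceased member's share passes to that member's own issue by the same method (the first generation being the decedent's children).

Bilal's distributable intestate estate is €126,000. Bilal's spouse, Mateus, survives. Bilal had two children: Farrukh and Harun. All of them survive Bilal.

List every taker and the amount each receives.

The spouse counts as an additional share at the children's level, so there are 3 primary shares of €42,000. Mateus takes one such share (€42,000).
The children's combined portion (€84,000) is divided into 2 shares of €42,000: Farrukh and Harun each take €42,000.

Mateus: €42,000; Farrukh: €42,000; Harun: €42,000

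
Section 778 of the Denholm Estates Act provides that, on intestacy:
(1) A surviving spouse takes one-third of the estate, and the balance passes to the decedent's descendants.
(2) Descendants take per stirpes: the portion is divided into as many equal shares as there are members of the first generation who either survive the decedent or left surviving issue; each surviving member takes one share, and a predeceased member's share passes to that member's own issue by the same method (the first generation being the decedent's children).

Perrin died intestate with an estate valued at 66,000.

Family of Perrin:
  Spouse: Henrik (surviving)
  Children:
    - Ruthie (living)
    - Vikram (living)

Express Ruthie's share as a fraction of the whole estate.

Henrik takes one-third of 66,000 = 22,000. The remaining 44,000 passes to the descendants.
The descendants' portion (44,000) is divided into 2 shares of 22,000: Ruthie and Vikram each take 22,000.

Ruthie receives 1/3 of the estate.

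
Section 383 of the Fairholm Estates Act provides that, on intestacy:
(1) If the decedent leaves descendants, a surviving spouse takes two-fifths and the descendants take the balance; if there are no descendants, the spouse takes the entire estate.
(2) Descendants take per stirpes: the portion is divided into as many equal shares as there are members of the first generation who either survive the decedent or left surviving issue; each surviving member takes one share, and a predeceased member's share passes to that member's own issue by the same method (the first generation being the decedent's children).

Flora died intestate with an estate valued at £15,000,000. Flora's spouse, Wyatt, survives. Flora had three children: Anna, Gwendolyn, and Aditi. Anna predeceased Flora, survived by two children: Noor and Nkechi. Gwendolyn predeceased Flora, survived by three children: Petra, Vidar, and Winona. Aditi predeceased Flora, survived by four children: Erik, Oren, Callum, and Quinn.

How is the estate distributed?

Wyatt: £6,000,000; Noor: £1,500,000; Nkechi: £1,500,000; Petra: £1,000,000; Vidar: £1,000,000; Winona: £1,000,000; Erik: £750,000; Oren: £750,000; Callum: £750,000; Quinn: £750,000

Wyatt takes two-fifths of £15,000,000 = £6,000,000. The remaining £9,000,000 passes to the descendants.
The descendants' portion (£9,000,000) is divided into 3 shares of £3,000,000: Anna's £3,000,000 share passes to Anna's issue; Gwendolyn's £3,000,000 share passes to Gwendolyn's issue; Aditi's £3,000,000 share passes to Aditi's issue.
Anna's share (£3,000,000) is divided into 2 shares of £1,500,000: Noor and Nkechi each take £1,500,000.
Gwendolyn's share (£3,000,000) is divided into 3 shares of £1,000,000: Petra, Vidar, and Winona each take £1,000,000.
Aditi's share (£3,000,000) is divided into 4 shares of £750,000: Erik, Oren, Callum, and Quinn each take £750,000.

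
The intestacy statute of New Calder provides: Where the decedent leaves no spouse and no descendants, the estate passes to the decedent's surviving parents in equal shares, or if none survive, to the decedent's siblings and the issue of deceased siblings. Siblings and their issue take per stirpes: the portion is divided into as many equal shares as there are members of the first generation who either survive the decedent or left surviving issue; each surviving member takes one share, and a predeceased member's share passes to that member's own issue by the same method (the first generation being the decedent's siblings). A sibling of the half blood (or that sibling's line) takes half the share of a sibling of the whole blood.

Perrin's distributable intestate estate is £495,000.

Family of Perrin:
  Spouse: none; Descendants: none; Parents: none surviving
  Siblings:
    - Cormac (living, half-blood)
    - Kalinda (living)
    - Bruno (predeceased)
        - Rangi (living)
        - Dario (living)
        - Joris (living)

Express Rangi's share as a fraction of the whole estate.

The entire £495,000 passes to the siblings and their issue.
Counting each half-blood sibling's line as half a unit, there are 5/2 units in £495,000, so one unit is £198,000. Whole-blood lines (Kalinda and Bruno) take £198,000 each; half-blood lines (Cormac) take £99,000 each.
Bruno's share (£198,000) is divided into 3 shares of £66,000: Rangi, Dario, and Joris each take £66,000.

Rangi receives 2/15 of the estate.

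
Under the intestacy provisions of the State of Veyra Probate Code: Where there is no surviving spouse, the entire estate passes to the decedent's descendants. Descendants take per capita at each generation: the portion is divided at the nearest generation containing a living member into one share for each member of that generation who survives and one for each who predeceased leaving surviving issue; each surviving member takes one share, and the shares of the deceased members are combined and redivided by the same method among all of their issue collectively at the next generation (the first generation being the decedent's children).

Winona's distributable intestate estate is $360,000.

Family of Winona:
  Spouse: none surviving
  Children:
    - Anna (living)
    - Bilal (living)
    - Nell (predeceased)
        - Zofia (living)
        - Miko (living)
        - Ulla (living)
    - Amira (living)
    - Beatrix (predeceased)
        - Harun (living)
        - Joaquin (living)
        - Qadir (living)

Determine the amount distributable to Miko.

Miko receives $24,000.

The entire $360,000 passes to the descendants.
That amount ($360,000) is divided at the children's generation into 5 shares of $72,000. Anna, Bilal, and Amira each take $72,000. The 2 shares of the deceased (Nell and Beatrix) are combined into a pool of $144,000.
That pool ($144,000) is divided at the grandchildren's generation equally among Zofia, Miko, Ulla, Harun, Joaquin, and Qadir: $24,000 each.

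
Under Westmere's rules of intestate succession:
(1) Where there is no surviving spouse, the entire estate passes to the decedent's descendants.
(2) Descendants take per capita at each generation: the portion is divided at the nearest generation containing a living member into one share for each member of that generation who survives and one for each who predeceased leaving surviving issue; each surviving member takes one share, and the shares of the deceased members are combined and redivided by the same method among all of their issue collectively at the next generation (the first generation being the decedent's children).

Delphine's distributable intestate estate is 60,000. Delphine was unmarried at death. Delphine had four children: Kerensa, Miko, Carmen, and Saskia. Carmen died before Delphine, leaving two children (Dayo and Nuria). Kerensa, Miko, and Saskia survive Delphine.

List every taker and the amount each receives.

The entire 60,000 passes to the descendants.
That amount (60,000) is divided at the children's generation into 4 shares of 15,000. Kerensa, Miko, and Saskia each take 15,000. The remaining share for the deceased Carmen (15,000) is carried to the next generation.
That pool (15,000) is divided at the grandchildren's generation equally among Dayo and Nuria: 7,500 each.

Kerensa: 15,000; Miko: 15,000; Dayo: 7,500; Nuria: 7,500; Saskia: 15,000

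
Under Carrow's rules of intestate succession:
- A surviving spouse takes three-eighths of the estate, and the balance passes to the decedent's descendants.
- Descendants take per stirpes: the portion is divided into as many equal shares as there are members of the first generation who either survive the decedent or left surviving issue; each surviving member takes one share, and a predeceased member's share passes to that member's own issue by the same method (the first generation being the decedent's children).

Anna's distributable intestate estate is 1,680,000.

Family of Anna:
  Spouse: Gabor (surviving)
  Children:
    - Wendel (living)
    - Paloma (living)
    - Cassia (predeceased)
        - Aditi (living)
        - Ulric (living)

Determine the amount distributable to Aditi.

Aditi receives 175,000.

Gabor takes three-eighths of 1,680,000 = 630,000. The remaining 1,050,000 passes to the descendants.
The descendants' portion (1,050,000) is divided into 3 shares of 350,000: Wendel and Paloma each take 350,000; Cassia's 350,000 share passes to Cassia's issue.
Cassia's share (350,000) is divided into 2 shares of 175,000: Aditi and Ulric each take 175,000.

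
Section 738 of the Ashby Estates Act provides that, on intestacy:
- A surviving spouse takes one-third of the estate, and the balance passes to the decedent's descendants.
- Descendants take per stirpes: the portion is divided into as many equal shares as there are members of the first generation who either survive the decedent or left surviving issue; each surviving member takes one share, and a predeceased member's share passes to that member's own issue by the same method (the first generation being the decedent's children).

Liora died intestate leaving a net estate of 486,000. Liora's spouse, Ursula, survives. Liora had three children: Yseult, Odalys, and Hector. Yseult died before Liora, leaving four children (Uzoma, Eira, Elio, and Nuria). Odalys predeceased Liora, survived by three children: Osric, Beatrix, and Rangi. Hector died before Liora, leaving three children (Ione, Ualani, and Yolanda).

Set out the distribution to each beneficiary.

Ursula: 162,000; Uzoma: 27,000; Eira: 27,000; Elio: 27,000; Nuria: 27,000; Osric: 36,000; Beatrix: 36,000; Rangi: 36,000; Ione: 36,000; Ualani: 36,000; Yolanda: 36,000

Ursula takes one-third of 486,000 = 162,000. The remaining 324,000 passes to the descendants.
The descendants' portion (324,000) is divided into 3 shares of 108,000: Yseult's 108,000 share passes to Yseult's issue; Odalys's 108,000 share passes to Odalys's issue; Hector's 108,000 share passes to Hector's issue.
Yseult's share (108,000) is divided into 4 shares of 27,000: Uzoma, Eira, Elio, and Nuria each take 27,000.
Odalys's share (108,000) is divided into 3 shares of 36,000: Osric, Beatrix, and Rangi each take 36,000.
Hector's share (108,000) is divided into 3 shares of 36,000: Ione, Ualani, and Yolanda each take 36,000.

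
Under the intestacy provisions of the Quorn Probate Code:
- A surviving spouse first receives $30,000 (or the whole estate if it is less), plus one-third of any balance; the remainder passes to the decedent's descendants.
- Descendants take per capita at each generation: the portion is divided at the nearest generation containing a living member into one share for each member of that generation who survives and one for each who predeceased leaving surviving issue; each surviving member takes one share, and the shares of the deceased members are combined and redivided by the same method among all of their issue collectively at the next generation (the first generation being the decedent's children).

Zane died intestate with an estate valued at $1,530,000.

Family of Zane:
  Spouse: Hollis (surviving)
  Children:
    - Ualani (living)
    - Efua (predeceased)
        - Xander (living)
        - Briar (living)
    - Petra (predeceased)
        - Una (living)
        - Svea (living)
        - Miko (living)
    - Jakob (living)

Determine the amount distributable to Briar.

Briar receives $100,000.

Hollis first takes $30,000, leaving a balance of $1,500,000. Hollis then takes one-third of the balance ($500,000), for a total of $530,000. The remaining $1,000,000 passes to the descendants.
The descendants' portion ($1,000,000) is divided at the children's generation into 4 shares of $250,000. Ualani and Jakob each take $250,000. The 2 shares of the deceased (Efua and Petra) are combined into a pool of $500,000.
That pool ($500,000) is divided at the grandchildren's generation equally among Xander, Briar, Una, Svea, and Miko: $100,000 each.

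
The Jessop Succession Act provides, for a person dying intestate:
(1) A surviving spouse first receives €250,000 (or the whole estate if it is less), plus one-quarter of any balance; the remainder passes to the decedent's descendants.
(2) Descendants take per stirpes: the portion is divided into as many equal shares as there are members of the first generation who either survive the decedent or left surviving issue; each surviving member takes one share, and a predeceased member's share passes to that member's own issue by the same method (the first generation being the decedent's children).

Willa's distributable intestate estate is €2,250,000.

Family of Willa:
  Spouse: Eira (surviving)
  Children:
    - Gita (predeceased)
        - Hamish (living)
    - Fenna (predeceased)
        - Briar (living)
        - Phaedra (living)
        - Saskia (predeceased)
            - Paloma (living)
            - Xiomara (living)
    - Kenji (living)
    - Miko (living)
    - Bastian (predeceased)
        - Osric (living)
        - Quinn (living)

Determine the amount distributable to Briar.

Eira first takes €250,000, leaving a balance of €2,000,000. Eira then takes one-quarter of the balance (€500,000), for a total of €750,000. The remaining €1,500,000 passes to the descendants.
The descendants' portion (€1,500,000) is divided into 5 shares of €300,000: Kenji and Miko each take €300,000; Gita's €300,000 share passes to Gita's issue; Fenna's €300,000 share passes to Fenna's issue; Bastian's €300,000 share passes to Bastian's issue.
Gita's share (€300,000) passes entirely to Hamish.
Fenna's share (€300,000) is divided into 3 shares of €100,000: Briar and Phaedra each take €100,000; Saskia's €100,000 share passes to Saskia's issue.
Saskia's share (€100,000) is divided into 2 shares of €50,000: Paloma and Xiomara each take €50,000.
Bastian's share (€300,000) is divided into 2 shares of €150,000: Osric and Quinn each take €150,000.

Briar receives €100,000.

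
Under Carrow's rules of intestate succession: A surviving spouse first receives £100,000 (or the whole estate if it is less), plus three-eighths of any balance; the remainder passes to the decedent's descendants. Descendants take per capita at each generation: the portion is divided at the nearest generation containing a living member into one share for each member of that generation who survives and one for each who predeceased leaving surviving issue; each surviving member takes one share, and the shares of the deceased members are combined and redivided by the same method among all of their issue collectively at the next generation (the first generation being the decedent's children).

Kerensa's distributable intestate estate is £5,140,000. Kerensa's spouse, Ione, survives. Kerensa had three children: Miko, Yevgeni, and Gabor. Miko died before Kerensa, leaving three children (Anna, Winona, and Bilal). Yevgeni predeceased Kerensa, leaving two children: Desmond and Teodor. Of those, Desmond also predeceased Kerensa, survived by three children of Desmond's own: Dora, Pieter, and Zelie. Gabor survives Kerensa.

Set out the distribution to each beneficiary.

Ione first takes £100,000, leaving a balance of £5,040,000. Ione then takes three-eighths of the balance (£1,890,000), for a total of £1,990,000. The remaining £3,150,000 passes to the descendants.
The descendants' portion (£3,150,000) is divided at the children's generation into 3 shares of £1,050,000. Gabor takes £1,050,000. The 2 shares of the deceased (Miko and Yevgeni) are combined into a pool of £2,100,000.
That pool (£2,100,000) is divided at the grandchildren's generation into 5 shares of £420,000. Anna, Winona, Bilal, and Teodor each take £420,000. The remaining share for the deceased Desmond (£420,000) is carried to the next generation.
That pool (£420,000) is divided at the great-grandchildren's generation equally among Dora, Pieter, and Zelie: £140,000 each.

Ione: £1,990,000; Anna: £420,000; Winona: £420,000; Bilal: £420,000; Dora: £140,000; Pieter: £140,000; Zelie: £140,000; Teodor: £420,000; Gabor: £1,050,000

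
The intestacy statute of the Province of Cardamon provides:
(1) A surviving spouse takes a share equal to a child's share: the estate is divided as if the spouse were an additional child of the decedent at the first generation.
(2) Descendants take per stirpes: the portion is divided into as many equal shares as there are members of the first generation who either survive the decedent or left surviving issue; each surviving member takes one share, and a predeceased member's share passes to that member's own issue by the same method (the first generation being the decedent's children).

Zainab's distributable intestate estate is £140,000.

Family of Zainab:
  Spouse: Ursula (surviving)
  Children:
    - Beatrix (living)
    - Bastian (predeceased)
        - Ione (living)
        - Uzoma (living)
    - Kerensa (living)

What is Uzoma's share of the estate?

The spouse counts as an additional share at the children's level, so there are 4 primary shares of £35,000. Ursula takes one such share (£35,000).
The children's combined portion (£105,000) is divided into 3 shares of £35,000: Beatrix and Kerensa each take £35,000; Bastian's £35,000 share passes to Bastian's issue.
Bastian's share (£35,000) is divided into 2 shares of £17,500: Ione and Uzoma each take £17,500.

Uzoma receives £17,500.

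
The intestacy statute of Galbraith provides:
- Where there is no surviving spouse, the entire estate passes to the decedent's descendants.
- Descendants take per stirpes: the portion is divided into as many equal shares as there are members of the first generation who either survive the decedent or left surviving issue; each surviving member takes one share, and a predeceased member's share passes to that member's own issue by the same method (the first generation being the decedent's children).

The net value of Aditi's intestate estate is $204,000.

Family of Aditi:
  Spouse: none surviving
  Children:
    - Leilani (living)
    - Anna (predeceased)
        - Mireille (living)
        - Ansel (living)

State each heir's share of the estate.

The entire $204,000 passes to the descendants.
That amount ($204,000) is divided into 2 shares of $102,000: Leilani takes $102,000; Anna's $102,000 share passes to Anna's issue.
Anna's share ($102,000) is divided into 2 shares of $51,000: Mireille and Ansel each take $51,000.

Leilani: $102,000; Mireille: $51,000; Ansel: $51,000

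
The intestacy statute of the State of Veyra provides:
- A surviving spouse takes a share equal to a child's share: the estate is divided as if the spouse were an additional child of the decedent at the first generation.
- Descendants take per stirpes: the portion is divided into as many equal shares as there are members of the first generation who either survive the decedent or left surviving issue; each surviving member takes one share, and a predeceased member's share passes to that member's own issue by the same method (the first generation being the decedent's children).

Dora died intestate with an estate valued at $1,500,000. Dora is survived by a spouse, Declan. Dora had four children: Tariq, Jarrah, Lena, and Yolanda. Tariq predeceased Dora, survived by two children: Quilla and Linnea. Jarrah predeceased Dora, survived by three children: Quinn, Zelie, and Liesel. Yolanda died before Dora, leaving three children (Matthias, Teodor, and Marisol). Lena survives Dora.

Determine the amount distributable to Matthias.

Matthias receives $100,000.

The spouse counts as an additional share at the children's level, so there are 5 primary shares of $300,000. Declan takes one such share ($300,000).
The children's combined portion ($1,200,000) is divided into 4 shares of $300,000: Lena takes $300,000; Tariq's $300,000 share passes to Tariq's issue; Jarrah's $300,000 share passes to Jarrah's issue; Yolanda's $300,000 share passes to Yolanda's issue.
Tariq's share ($300,000) is divided into 2 shares of $150,000: Quilla and Linnea each take $150,000.
Jarrah's share ($300,000) is divided into 3 shares of $100,000: Quinn, Zelie, and Liesel each take $100,000.
Yolanda's share ($300,000) is divided into 3 shares of $100,000: Matthias, Teodor, and Marisol each take $100,000.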